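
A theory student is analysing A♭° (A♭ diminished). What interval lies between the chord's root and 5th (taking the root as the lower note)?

A♭° (A♭ diminished) is spelled A♭, C♭, E𝄫.
So we need the interval from A♭ up to E𝄫.
From A♭ to E𝄫: 6 semitones over a fifth = diminished.

diminished 5th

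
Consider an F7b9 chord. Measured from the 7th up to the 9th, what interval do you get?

F7b9 (F dominant seventh flat nine): F A C Eb Gb.
The 7th is Eb and the 9th is Gb.
From Eb to Gb: 3 semitones over a third = minor.

minor third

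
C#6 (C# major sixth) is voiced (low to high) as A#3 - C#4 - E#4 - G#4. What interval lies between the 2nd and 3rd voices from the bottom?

M3

Those voices are C#4 and E#4.
From C# to E# is 4 semitones, exactly the major third.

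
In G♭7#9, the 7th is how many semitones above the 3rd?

G♭7#9 is spelled G♭, B♭, D♭, F♭, A.
B♭ to F♭ is a diminished fifth: 6 semitones.

6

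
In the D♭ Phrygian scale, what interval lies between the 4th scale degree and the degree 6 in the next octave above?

D♭ phrygian: D♭ E𝄫 F♭ G♭ A♭ B𝄫 C♭.
The 4th scale degree is G♭ and the degree 6 (up an octave) is B𝄫.
10 letter names make it a tenth; at 15 semitones (a half step narrower than major) the quality is minor.

m10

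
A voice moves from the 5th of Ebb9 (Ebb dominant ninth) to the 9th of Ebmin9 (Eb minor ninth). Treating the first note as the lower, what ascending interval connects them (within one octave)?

The 5th of Ebb9 (Ebb dominant ninth) is Bbb; the 9th of Ebmin9 (Eb minor ninth) is F.
From Bbb to F: 8 semitones over a fifth = augmented.

augmented fifth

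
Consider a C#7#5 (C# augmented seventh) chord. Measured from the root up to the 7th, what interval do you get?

m7

The chord tones of C#7#5 are C#-E#-G##-B.
The root is C# and the 7th is B.
7 letter names make it a seventh; at 10 semitones (a half step narrower than major) the quality is minor.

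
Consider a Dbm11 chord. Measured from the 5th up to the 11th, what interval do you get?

Dbm11 is spelled Db, Fb, Ab, Cb, Eb, Gb.
So we need the interval from Ab up to Gb.
Ab up to Gb is 10 semitones, a half step narrower than a major seventh, so the interval is minor.

m7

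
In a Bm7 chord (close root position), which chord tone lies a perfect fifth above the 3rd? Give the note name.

A

B minor seventh: B, D, F♯, A.
The 3rd is D. A perfect fifth above D is A.
A is the chord's 7th.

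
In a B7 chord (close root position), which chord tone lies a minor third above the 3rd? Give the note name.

The chord tones of B7 (B dominant seventh) are B, D#, F#, A.
The 3rd is D#. A minor third above D# is F#.
F# is the chord's 5th.

F#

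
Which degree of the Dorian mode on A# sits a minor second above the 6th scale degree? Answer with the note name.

G#

The scale is A# B# C# D# E# F## G#.
The 6th scale degree is F##; a minor second above that is G# — scale degree 7.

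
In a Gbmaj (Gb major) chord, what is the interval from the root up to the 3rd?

major third

Gb major: Gb, Bb, Db.
The root is Gb and the 3rd is Bb.
Gb up to Bb spans 3 letter names and 4 semitones — a major third.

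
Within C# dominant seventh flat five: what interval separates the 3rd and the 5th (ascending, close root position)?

Spelling the chord: C#-E#-G-B.
The 3rd is E# and the 5th is G.
E# up to G is 2 semitones, a whole step narrower than a major third, so the interval is diminished.

diminished 3rd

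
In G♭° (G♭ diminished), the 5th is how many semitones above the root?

6

Spelling the chord: G♭-B𝄫-D𝄫.
G♭ to D𝄫 is a diminished fifth: 6 semitones.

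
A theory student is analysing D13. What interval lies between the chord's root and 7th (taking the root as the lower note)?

Spelling the chord: D–F#–A–C–E–B.
That puts D below C.
D up to C is 10 semitones, a half step narrower than a major seventh, so the interval is minor.

minor seventh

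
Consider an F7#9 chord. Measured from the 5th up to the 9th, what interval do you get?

augmented fifth

F7#9: F-A-C-E♭-G♯.
So we need the interval from C up to G♯.
C up to G♯ is 8 semitones, a half step wider than a perfect fifth, so the interval is augmented.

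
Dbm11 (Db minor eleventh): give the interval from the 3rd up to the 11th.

M9

Dbm11: Db-Fb-Ab-Cb-Eb-Gb.
The 3rd is Fb and the 11th is Gb.
Counting 9 letters and 14 half steps from Fb gives a major ninth.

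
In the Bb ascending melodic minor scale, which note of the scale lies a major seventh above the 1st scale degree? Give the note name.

The scale is Bb C Db Eb F G A.
The 1st scale degree is Bb; a major seventh above that is A — scale degree 7.

A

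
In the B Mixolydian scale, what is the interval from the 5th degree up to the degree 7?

m3

The scale runs B C♯ D♯ E F♯ G♯ A.
5th degree = F♯; 7th degree = A.
F♯ up to A is 3 semitones, a half step narrower than a major third, so the interval is minor.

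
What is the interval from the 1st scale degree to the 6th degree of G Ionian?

major sixth

The scale runs G A B C D E F#.
So we need the interval from G up to E.
From G to E is 9 semitones, exactly the major sixth.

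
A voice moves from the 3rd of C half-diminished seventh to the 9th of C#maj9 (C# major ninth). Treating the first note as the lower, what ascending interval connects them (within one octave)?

C half-diminished seventh has Eb as its 3rd, and C#maj9 (C# major ninth) has D# as its 9th.
7 letter names make it a seventh; at 12 semitones (a half step wider than major) the quality is augmented.

augmented seventh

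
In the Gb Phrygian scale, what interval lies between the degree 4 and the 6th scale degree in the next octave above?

m10

The scale runs Gb Abb Bbb Cb Db Ebb Fb.
The degree 4 is Cb and the 6th scale degree (up an octave) is Ebb.
10 letter names make it a tenth; at 15 semitones (a half step narrower than major) the quality is minor.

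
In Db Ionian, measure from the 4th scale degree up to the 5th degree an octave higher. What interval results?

The scale runs Db Eb F Gb Ab Bb C.
So we need the interval from Gb up to Ab.
Counting 9 letters and 14 half steps from Gb gives a major ninth.

major 9th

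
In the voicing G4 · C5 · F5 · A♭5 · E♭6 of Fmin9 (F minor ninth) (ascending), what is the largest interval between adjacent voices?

Adjacent intervals: G4→C5 = perfect fourth; C5→F5 = perfect fourth; F5→A♭5 = minor third; A♭5→E♭6 = perfect fifth.
The largest is A♭5 to E♭6, a perfect fifth (7 semitones).

perfect fifth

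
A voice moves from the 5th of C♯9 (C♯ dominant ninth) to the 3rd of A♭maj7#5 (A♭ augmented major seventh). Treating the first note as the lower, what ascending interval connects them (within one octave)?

C♯9 (C♯ dominant ninth) has G♯ as its 5th, and A♭maj7#5 (A♭ augmented major seventh) has C as its 3rd.
From G♯ to C: 4 semitones over a fourth = diminished.

diminished fourth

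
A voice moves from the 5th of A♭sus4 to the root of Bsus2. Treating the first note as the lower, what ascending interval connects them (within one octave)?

The 5th of A♭sus4 is E♭; the root of Bsus2 is B.
E♭ up to B is 8 semitones, a half step wider than a perfect fifth, so the interval is augmented.

augmented fifth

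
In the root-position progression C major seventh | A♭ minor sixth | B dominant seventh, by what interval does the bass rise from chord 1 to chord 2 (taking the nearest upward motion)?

minor 6th

The roots are C and A♭.
6 letter names make it a sixth; at 8 semitones (a half step narrower than major) the quality is minor.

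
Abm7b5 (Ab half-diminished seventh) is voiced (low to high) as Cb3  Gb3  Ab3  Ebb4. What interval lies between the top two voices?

diminished fifth

Those voices are Ab3 and Ebb4.
5 letter names make it a fifth; at 6 semitones (a half step narrower than perfect) the quality is diminished.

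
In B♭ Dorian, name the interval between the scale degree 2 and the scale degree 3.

Spelling B♭ Dorian: B♭ C D♭ E♭ F G A♭.
So we need the interval from C up to D♭.
2 letter names make it a second; at 1 semitone (a half step narrower than major) the quality is minor.

minor second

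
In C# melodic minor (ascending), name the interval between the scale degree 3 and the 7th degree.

Spelling C# melodic minor (ascending): C# D# E F# G# A# B#.
Scale degree 3 = E; degree 7 = B#.
From E to B#: 8 semitones over a fifth = augmented.

augmented fifth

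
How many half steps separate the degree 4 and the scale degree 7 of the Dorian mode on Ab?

5

The scale is Ab Bb Cb Db Eb F Gb.
Db up to Gb is a perfect fourth — 5 semitones.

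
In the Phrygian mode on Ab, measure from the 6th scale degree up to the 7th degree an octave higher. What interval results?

major 9th

The scale runs Ab Bbb Cb Db Eb Fb Gb.
The 6th scale degree is Fb and the 7th scale degree (up an octave) is Gb.
Fb up to Gb spans 9 letter names and 14 semitones — a major ninth.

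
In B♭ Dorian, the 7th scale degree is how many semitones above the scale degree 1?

10

The scale is B♭ C D♭ E♭ F G A♭.
B♭ up to A♭ is a minor seventh — 10 semitones.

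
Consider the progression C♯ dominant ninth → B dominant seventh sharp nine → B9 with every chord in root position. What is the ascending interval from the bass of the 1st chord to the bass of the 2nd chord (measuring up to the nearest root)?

The roots are C♯ and B.
C♯ up to B is 10 semitones, a half step narrower than a major seventh, so the interval is minor.

minor seventh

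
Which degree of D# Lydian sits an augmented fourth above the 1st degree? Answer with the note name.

The scale is D# E# F## G## A# B# C##.
The 1st degree is D#; an augmented fourth above that is G## — scale degree 4.

G##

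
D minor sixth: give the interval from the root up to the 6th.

major sixth

Dm6 (D minor sixth): D-F-A-B.
So we need the interval from D up to B.
D up to B spans 6 letter names and 9 semitones — a major sixth.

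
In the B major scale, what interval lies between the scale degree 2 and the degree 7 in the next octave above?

major thirteenth

Spelling the B major scale: B C♯ D♯ E F♯ G♯ A♯.
That puts C♯ below A♯.
From C♯ to A♯ is 21 semitones, exactly the major thirteenth.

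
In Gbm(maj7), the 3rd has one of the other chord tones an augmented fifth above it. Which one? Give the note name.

Gbm(maj7) (Gb minor-major seventh) is spelled Gb–Bbb–Db–F.
The 3rd is Bbb. An augmented fifth above Bbb is F.
F is the chord's 7th.

F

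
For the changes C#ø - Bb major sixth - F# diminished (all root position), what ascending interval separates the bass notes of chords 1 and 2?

diminished seventh

The roots are C# and Bb.
C# up to Bb is 9 semitones, a whole step narrower than a major seventh, so the interval is diminished.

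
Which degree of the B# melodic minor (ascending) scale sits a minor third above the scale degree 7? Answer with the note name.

The scale is B# C## D# E# F## G## A##.
The scale degree 7 is A##; a minor third above that is C## — scale degree 2.

C##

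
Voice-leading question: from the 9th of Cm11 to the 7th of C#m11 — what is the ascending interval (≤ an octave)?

Cm11 has D as its 9th, and C#m11 has B as its 7th.
Counting 6 letters and 9 half steps from D gives a major sixth.

major sixth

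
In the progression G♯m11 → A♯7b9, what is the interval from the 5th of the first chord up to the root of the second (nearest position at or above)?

The 5th of G♯m11 is D♯; the root of A♯7b9 is A♯.
Counting 5 letters and 7 half steps from D♯ gives a perfect fifth.

perfect 5th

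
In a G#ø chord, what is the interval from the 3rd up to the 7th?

perfect fifth

The chord tones of G#m7b5 are G# B D F#.
So we need the interval from B up to F#.
From B to F# is 7 semitones, exactly the perfect fifth.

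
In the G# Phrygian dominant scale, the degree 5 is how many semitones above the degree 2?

The scale is G# A B# C# D# E F#.
A up to D# is an augmented fourth — 6 semitones.

6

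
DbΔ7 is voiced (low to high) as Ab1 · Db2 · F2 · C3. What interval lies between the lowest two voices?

perfect fourth

Those voices are Ab1 and Db2.
Ab up to Db spans 4 letter names and 5 semitones — a perfect fourth.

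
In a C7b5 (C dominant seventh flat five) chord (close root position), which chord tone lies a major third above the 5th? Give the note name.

Spelling the chord: C–E–Gb–Bb.
The 5th is Gb. A major third above Gb is Bb.
Bb is the chord's 7th.

Bb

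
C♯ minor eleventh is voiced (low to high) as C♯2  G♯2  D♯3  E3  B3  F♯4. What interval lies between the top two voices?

perfect fifth

Those voices are B3 and F♯4.
From B to F♯ is 7 semitones, exactly the perfect fifth.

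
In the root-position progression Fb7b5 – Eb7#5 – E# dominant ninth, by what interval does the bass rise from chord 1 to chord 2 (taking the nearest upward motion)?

The roots are Fb and Eb.
From Fb to Eb is 11 semitones, exactly the major seventh.

major seventh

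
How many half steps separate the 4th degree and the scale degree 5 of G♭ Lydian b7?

The scale is G♭ A♭ B♭ C D♭ E♭ F♭.
C up to D♭ is a minor second — 1 semitone.

1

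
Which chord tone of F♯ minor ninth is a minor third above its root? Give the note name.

Spelling the chord: F♯ A C♯ E G♯.
The root is F♯. A minor third above F♯ is A.
A is the chord's 3rd.

A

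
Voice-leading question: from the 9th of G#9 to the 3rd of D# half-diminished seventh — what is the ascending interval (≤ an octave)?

minor sixth

G#9 has A# as its 9th, and D# half-diminished seventh has F# as its 3rd.
From A# to F#: 8 semitones over a sixth = minor.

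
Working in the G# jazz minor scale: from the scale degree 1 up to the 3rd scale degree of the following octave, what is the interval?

minor tenth

Spelling the G# jazz minor scale: G# A# B C# D# E# F##.
That puts G# below B.
From G# to B: 15 semitones over a tenth = minor.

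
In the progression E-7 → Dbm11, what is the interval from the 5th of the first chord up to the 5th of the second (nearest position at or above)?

E-7 has B as its 5th, and Dbm11 has Ab as its 5th.
From B to Ab: 9 semitones over a seventh = diminished.

diminished seventh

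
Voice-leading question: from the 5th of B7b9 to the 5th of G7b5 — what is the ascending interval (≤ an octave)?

diminished sixth

B7b9 has F♯ as its 5th, and G7b5 has D♭ as its 5th.
F♯ up to D♭ is 7 semitones, a whole step narrower than a major sixth, so the interval is diminished.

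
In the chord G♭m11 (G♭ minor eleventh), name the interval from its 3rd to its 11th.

major ninth

The chord tones of G♭ minor eleventh are G♭-B𝄫-D♭-F♭-A♭-C♭.
That puts B𝄫 below C♭.
Counting 9 letters and 14 half steps from B𝄫 gives a major ninth.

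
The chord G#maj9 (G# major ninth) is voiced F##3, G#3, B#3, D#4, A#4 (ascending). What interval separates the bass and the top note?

The outer voices are F##3 and A#4.
10 letter names make it a tenth; at 15 semitones (a half step narrower than major) the quality is minor.

minor 10th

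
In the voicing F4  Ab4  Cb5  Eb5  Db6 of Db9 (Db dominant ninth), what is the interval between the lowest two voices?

minor 3rd

Those voices are F4 and Ab4.
F up to Ab is 3 semitones, a half step narrower than a major third, so the interval is minor.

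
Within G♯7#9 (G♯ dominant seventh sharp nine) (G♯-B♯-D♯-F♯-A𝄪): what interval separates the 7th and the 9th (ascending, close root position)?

A3

That puts F♯ below A𝄪.
F♯ up to A𝄪 is 5 semitones, a half step wider than a major third, so the interval is augmented.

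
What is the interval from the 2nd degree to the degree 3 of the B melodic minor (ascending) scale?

minor second

Spelling the B melodic minor (ascending) scale: B C# D E F# G# A#.
The 2nd degree is C# and the 3rd degree is D.
From C# to D: 1 semitone over a second = minor.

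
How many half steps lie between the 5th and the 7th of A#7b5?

4

Spelling the chord: A# C## E G#.
E to G# is a major third: 4 semitones.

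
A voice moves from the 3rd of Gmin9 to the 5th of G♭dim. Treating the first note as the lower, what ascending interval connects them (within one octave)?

Gmin9 has B♭ as its 3rd, and G♭dim has D𝄫 as its 5th.
3 letter names make it a third; at 2 semitones (a whole step narrower than major) the quality is diminished.

diminished third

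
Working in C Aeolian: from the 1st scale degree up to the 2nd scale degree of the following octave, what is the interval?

Spelling C Aeolian: C D Eb F G Ab Bb.
That puts C below D.
C up to D spans 9 letter names and 14 semitones — a major ninth.

major ninth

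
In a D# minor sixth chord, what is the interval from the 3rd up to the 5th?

M3

Spelling the chord: D# F# A# B#.
So we need the interval from F# up to A#.
F# up to A# spans 3 letter names and 4 semitones — a major third.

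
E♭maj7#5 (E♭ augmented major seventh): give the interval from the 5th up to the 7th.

Spelling the chord: E♭, G, B, D.
The 5th is B and the 7th is D.
From B to D: 3 semitones over a third = minor.

minor 3rd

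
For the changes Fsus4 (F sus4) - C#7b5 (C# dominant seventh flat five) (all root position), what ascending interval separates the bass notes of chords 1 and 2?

The roots are F and C#.
From F to C#: 8 semitones over a fifth = augmented.

augmented 5th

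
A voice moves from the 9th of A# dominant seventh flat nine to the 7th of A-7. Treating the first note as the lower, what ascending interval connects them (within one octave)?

minor sixth

The 9th of A# dominant seventh flat nine is B; the 7th of A-7 is G.
B up to G is 8 semitones, a half step narrower than a major sixth, so the interval is minor.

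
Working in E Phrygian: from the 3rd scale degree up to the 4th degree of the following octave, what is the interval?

E phrygian: E F G A B C D.
The 3rd scale degree is G and the scale degree 4 (up an octave) is A.
From G to A is 14 semitones, exactly the major ninth.

major ninth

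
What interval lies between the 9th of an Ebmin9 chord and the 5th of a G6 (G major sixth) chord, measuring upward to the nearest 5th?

major 6th

Ebmin9 has F as its 9th, and G6 (G major sixth) has D as its 5th.
Counting 6 letters and 9 half steps from F gives a major sixth.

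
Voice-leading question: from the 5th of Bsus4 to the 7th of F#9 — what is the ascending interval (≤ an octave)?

The 5th of Bsus4 is F#; the 7th of F#9 is E.
7 letter names make it a seventh; at 10 semitones (a half step narrower than major) the quality is minor.

minor seventh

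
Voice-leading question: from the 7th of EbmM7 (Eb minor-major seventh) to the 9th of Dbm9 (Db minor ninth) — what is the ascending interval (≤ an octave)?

The 7th of EbmM7 (Eb minor-major seventh) is D; the 9th of Dbm9 (Db minor ninth) is Eb.
2 letter names make it a second; at 1 semitone (a half step narrower than major) the quality is minor.

minor second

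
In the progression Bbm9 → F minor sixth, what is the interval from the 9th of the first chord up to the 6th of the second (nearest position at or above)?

major second

Bbm9 has C as its 9th, and F minor sixth has D as its 6th.
Counting 2 letters and 2 half steps from C gives a major second.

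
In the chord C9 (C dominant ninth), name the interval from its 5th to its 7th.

C9 is spelled C E G Bb D.
That puts G below Bb.
3 letter names make it a third; at 3 semitones (a half step narrower than major) the quality is minor.

minor third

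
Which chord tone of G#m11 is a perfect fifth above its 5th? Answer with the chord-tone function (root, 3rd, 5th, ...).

The chord tones of G#m11 are G#, B, D#, F#, A#, C#.
The 5th is D#. A perfect fifth above D# is A#.
A# is the chord's 9th.

9th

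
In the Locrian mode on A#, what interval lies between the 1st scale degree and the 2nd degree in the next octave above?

minor 9th

Spelling the Locrian mode on A#: A# B C# D# E F# G#.
So we need the interval from A# up to B.
9 letter names make it a ninth; at 13 semitones (a half step narrower than major) the quality is minor.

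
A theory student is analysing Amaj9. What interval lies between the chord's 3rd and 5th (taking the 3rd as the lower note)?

m3

Amaj9: A C# E G# B.
The 3rd is C# and the 5th is E.
From C# to E: 3 semitones over a third = minor.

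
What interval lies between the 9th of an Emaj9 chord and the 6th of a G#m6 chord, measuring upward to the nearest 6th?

M7

The 9th of Emaj9 is F#; the 6th of G#m6 is E#.
Counting 7 letters and 11 half steps from F# gives a major seventh.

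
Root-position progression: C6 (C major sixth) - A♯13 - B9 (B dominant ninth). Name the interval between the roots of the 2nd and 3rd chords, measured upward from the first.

m2

The roots are A♯ and B.
2 letter names make it a second; at 1 semitone (a half step narrower than major) the quality is minor.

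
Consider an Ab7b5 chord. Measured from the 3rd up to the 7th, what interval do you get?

diminished fifth

The chord tones of Ab dominant seventh flat five are Ab C Ebb Gb.
3rd = C; 7th = Gb.
C up to Gb is 6 semitones, a half step narrower than a perfect fifth, so the interval is diminished.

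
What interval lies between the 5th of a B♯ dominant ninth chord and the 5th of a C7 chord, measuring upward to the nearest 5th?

The 5th of B♯ dominant ninth is F𝄪; the 5th of C7 is G.
F𝄪 up to G is 0 semitones, a whole step narrower than a major second, so the interval is diminished.

diminished second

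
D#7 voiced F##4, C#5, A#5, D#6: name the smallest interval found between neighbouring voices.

Adjacent intervals: F##4→C#5 = diminished fifth; C#5→A#5 = major sixth; A#5→D#6 = perfect fourth.
The smallest is A#5 to D#6, a perfect fourth (5 semitones).

perfect fourth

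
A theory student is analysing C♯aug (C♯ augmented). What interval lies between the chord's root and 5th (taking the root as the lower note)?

augmented 5th

C♯aug is spelled C♯, E♯, G𝄪.
That puts C♯ below G𝄪.
From C♯ to G𝄪: 8 semitones over a fifth = augmented.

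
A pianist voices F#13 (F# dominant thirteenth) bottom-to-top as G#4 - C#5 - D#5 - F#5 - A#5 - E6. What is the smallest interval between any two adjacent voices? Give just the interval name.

major second

Adjacent intervals: G#4→C#5 = perfect fourth; C#5→D#5 = major second; D#5→F#5 = minor third; F#5→A#5 = major third; A#5→E6 = diminished fifth.
The smallest is C#5 to D#5, a major second (2 semitones).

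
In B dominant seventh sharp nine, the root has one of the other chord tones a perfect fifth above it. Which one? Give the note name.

F#

Spelling the chord: B–D♯–F♯–A–C𝄪.
The root is B. A perfect fifth above B is F♯.
F♯ is the chord's 5th.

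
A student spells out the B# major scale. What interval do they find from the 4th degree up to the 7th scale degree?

augmented fourth

The scale runs B# C## D## E# F## G## A##.
So we need the interval from E# up to A##.
4 letter names make it a fourth; at 6 semitones (a half step wider than perfect) the quality is augmented.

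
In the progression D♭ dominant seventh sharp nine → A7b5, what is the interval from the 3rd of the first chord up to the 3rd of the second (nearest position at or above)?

augmented 5th

The 3rd of D♭ dominant seventh sharp nine is F; the 3rd of A7b5 is C♯.
From F to C♯: 8 semitones over a fifth = augmented.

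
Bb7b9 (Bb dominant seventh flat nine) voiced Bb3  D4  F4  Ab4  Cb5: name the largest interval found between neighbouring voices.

major third

Adjacent intervals: Bb3→D4 = major third; D4→F4 = minor third; F4→Ab4 = minor third; Ab4→Cb5 = minor third.
The largest is Bb3 to D4, a major third (4 semitones).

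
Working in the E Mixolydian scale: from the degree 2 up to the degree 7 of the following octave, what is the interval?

minor thirteenth

E mixolydian: E F♯ G♯ A B C♯ D.
That puts F♯ below D.
13 letter names make it a thirteenth; at 20 semitones (a half step narrower than major) the quality is minor.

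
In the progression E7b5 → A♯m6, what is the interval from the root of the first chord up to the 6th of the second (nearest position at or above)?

The root of E7b5 is E; the 6th of A♯m6 is F𝄪.
From E to F𝄪: 3 semitones over a second = augmented.

augmented second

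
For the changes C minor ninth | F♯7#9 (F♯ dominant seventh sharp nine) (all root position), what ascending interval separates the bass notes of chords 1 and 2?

augmented 4th

The roots are C and F♯.
4 letter names make it a fourth; at 6 semitones (a half step wider than perfect) the quality is augmented.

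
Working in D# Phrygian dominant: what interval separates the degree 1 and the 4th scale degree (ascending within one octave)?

perfect fourth

The scale runs D# E F## G# A# B C#.
Degree 1 = D#; 4th degree = G#.
From D# to G# is 5 semitones, exactly the perfect fourth.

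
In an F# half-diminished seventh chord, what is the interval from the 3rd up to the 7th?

The chord tones of F#m7b5 (F# half-diminished seventh) are F# A C E.
That puts A below E.
Counting 5 letters and 7 half steps from A gives a perfect fifth.

perfect fifth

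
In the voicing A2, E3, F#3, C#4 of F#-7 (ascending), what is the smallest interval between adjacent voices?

Adjacent intervals: A2→E3 = perfect fifth; E3→F#3 = major second; F#3→C#4 = perfect fifth.
The smallest is E3 to F#3, a major second (2 semitones).

M2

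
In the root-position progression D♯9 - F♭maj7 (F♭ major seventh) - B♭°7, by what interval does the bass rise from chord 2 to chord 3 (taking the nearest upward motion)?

augmented fourth

The roots are F♭ and B♭.
F♭ up to B♭ is 6 semitones, a half step wider than a perfect fourth, so the interval is augmented.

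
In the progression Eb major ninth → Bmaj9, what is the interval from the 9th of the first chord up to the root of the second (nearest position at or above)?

A4

The 9th of Eb major ninth is F; the root of Bmaj9 is B.
From F to B: 6 semitones over a fourth = augmented.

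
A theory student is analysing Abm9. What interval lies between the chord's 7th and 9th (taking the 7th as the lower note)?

major third

Abm9: Ab Cb Eb Gb Bb.
The 7th is Gb and the 9th is Bb.
From Gb to Bb is 4 semitones, exactly the major third.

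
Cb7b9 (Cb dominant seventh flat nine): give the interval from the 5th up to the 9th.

diminished fifth

Cb dominant seventh flat nine is spelled Cb Eb Gb Bbb Dbb.
So we need the interval from Gb up to Dbb.
5 letter names make it a fifth; at 6 semitones (a half step narrower than perfect) the quality is diminished.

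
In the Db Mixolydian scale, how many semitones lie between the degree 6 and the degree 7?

The scale is Db Eb F Gb Ab Bb Cb.
Bb up to Cb is a minor second — 1 semitone.

1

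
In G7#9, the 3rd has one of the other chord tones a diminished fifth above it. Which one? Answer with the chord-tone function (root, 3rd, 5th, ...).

Spelling the chord: G-B-D-F-A#.
The 3rd is B. A diminished fifth above B is F.
F is the chord's 7th.

7th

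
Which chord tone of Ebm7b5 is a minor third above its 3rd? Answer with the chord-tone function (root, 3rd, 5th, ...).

5th

The chord tones of Ebø are Eb–Gb–Bbb–Db.
The 3rd is Gb. A minor third above Gb is Bbb.
Bbb is the chord's 5th.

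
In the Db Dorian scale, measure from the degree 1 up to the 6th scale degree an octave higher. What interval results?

Db dorian: Db Eb Fb Gb Ab Bb Cb.
The degree 1 is Db and the degree 6 (up an octave) is Bb.
Db up to Bb spans 13 letter names and 21 semitones — a major thirteenth.

major thirteenth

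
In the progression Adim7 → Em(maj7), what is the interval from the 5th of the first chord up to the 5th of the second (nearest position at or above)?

The 5th of Adim7 is Eb; the 5th of Em(maj7) is B.
5 letter names make it a fifth; at 8 semitones (a half step wider than perfect) the quality is augmented.

augmented fifth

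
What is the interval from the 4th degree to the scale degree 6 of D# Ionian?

major third

Spelling D# Ionian: D# E# F## G# A# B# C##.
That puts G# below B#.
From G# to B# is 4 semitones, exactly the major third.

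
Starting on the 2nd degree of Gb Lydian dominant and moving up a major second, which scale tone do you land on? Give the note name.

Bb

The scale is Gb Ab Bb C Db Eb Fb.
The 2nd degree is Ab; a major second above that is Bb — scale degree 3.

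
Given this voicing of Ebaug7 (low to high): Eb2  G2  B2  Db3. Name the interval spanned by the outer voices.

minor seventh

The outer voices are Eb2 and Db3.
7 letter names make it a seventh; at 10 semitones (a half step narrower than major) the quality is minor.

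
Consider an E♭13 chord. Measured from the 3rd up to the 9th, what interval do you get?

minor 7th

E♭13 is spelled E♭-G-B♭-D♭-F-C.
That puts G below F.
G up to F is 10 semitones, a half step narrower than a major seventh, so the interval is minor.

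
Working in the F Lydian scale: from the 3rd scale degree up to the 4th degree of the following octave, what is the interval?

F lydian: F G A B C D E.
That puts A below B.
Counting 9 letters and 14 half steps from A gives a major ninth.

major 9th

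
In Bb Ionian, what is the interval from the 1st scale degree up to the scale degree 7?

major 7th

The scale runs Bb C D Eb F G A.
That puts Bb below A.
From Bb to A is 11 semitones, exactly the major seventh.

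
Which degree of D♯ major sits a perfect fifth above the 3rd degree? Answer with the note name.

The scale is D♯ E♯ F𝄪 G♯ A♯ B♯ C𝄪.
The 3rd degree is F𝄪; a perfect fifth above that is C𝄪 — scale degree 7.

C##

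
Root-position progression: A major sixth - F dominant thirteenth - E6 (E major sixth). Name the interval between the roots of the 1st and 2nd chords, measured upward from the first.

minor 6th

The roots are A and F.
6 letter names make it a sixth; at 8 semitones (a half step narrower than major) the quality is minor.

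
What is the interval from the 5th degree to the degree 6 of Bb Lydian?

M2

Spelling Bb Lydian: Bb C D E F G A.
So we need the interval from F up to G.
Counting 2 letters and 2 half steps from F gives a major second.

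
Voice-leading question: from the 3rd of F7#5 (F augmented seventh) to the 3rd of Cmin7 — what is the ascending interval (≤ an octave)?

The 3rd of F7#5 (F augmented seventh) is A; the 3rd of Cmin7 is Eb.
5 letter names make it a fifth; at 6 semitones (a half step narrower than perfect) the quality is diminished.

diminished fifth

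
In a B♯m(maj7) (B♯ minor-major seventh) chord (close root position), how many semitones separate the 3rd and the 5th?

4

Spelling the chord: B♯–D♯–F𝄪–A𝄪.
D♯ to F𝄪 is a major third: 4 semitones.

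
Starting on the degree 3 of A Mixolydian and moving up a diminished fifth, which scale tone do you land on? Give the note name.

The scale is A B C♯ D E F♯ G.
The degree 3 is C♯; a diminished fifth above that is G — scale degree 7.

G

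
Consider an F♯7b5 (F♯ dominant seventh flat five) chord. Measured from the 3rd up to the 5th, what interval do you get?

Spelling the chord: F♯ A♯ C E.
That puts A♯ below C.
From A♯ to C: 2 semitones over a third = diminished.

d3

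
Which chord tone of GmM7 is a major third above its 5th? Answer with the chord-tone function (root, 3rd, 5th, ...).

7th

GmM7: G–B♭–D–F♯.
The 5th is D. A major third above D is F♯.
F♯ is the chord's 7th.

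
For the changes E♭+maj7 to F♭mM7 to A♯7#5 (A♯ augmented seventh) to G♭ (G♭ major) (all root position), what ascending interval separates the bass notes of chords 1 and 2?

minor second

The roots are E♭ and F♭.
2 letter names make it a second; at 1 semitone (a half step narrower than major) the quality is minor.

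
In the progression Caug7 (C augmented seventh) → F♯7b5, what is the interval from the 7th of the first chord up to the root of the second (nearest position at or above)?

augmented fifth

The 7th of Caug7 (C augmented seventh) is B♭; the root of F♯7b5 is F♯.
5 letter names make it a fifth; at 8 semitones (a half step wider than perfect) the quality is augmented.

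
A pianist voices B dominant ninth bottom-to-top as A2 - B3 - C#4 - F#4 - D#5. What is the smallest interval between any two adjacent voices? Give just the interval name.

major second

Adjacent intervals: A2→B3 = major ninth; B3→C#4 = major second; C#4→F#4 = perfect fourth; F#4→D#5 = major sixth.
The smallest is B3 to C#4, a major second (2 semitones).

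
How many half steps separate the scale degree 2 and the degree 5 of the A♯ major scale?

5

The scale is A♯ B♯ C𝄪 D♯ E♯ F𝄪 G𝄪.
B♯ up to E♯ is a perfect fourth — 5 semitones.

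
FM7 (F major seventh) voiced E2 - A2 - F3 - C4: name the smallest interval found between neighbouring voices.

Adjacent intervals: E2→A2 = perfect fourth; A2→F3 = minor sixth; F3→C4 = perfect fifth.
The smallest is E2 to A2, a perfect fourth (5 semitones).

perfect fourth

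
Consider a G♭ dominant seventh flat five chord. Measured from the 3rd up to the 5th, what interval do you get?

G♭7b5 is spelled G♭, B♭, D𝄫, F♭.
That puts B♭ below D𝄫.
From B♭ to D𝄫: 2 semitones over a third = diminished.

diminished third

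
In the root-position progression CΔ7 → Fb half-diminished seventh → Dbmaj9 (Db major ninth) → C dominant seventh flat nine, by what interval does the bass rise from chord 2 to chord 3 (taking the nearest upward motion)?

The roots are Fb and Db.
From Fb to Db is 9 semitones, exactly the major sixth.

major sixth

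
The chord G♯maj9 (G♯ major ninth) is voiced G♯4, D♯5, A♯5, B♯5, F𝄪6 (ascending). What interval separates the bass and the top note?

The outer voices are G♯4 and F𝄪6.
Counting 14 letters and 23 half steps from G♯ gives a major fourteenth.

major fourteenth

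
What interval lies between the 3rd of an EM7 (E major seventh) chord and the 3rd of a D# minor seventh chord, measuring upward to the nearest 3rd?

The 3rd of EM7 (E major seventh) is G#; the 3rd of D# minor seventh is F#.
From G# to F#: 10 semitones over a seventh = minor.

m7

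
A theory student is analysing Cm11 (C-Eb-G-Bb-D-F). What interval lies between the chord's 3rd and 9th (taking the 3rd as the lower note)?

major seventh

3rd = Eb; 9th = D.
Eb up to D spans 7 letter names and 11 semitones — a major seventh.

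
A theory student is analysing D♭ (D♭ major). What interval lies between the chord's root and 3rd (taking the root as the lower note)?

major third

D♭ major is spelled D♭–F–A♭.
The root is D♭ and the 3rd is F.
From D♭ to F is 4 semitones, exactly the major third.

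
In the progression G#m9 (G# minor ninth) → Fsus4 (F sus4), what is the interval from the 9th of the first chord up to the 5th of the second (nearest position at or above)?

diminished third

The 9th of G#m9 (G# minor ninth) is A#; the 5th of Fsus4 (F sus4) is C.
3 letter names make it a third; at 2 semitones (a whole step narrower than major) the quality is diminished.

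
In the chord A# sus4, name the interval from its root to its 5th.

P5

A#sus4 is spelled A#-D#-E#.
The root is A# and the 5th is E#.
A# up to E# spans 5 letter names and 7 semitones — a perfect fifth.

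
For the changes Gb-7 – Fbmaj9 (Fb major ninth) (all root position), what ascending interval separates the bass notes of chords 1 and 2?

minor seventh

The roots are Gb and Fb.
Gb up to Fb is 10 semitones, a half step narrower than a major seventh, so the interval is minor.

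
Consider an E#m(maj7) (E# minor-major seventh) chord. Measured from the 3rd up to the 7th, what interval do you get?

Spelling the chord: E# G# B# D##.
That puts G# below D##.
From G# to D##: 8 semitones over a fifth = augmented.

augmented fifth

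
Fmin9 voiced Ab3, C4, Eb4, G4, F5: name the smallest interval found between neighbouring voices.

minor third

Adjacent intervals: Ab3→C4 = major third; C4→Eb4 = minor third; Eb4→G4 = major third; G4→F5 = minor seventh.
The smallest is C4 to Eb4, a minor third (3 semitones).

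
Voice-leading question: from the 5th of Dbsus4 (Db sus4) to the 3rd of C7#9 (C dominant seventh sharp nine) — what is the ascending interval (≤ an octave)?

The 5th of Dbsus4 (Db sus4) is Ab; the 3rd of C7#9 (C dominant seventh sharp nine) is E.
From Ab to E: 8 semitones over a fifth = augmented.

augmented fifth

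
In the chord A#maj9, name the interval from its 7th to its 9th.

A# major ninth: A# C## E# G## B#.
That puts G## below B#.
From G## to B#: 3 semitones over a third = minor.

minor third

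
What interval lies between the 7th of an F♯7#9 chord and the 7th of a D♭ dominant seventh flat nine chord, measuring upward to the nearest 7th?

diminished 6th

F♯7#9 has E as its 7th, and D♭ dominant seventh flat nine has C♭ as its 7th.
6 letter names make it a sixth; at 7 semitones (a whole step narrower than major) the quality is diminished.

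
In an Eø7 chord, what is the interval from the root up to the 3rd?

minor 3rd

The chord tones of Em7b5 are E–G–Bb–D.
That puts E below G.
E up to G is 3 semitones, a half step narrower than a major third, so the interval is minor.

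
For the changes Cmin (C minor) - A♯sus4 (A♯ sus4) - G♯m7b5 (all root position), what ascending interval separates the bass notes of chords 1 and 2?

augmented 6th

The roots are C and A♯.
From C to A♯: 10 semitones over a sixth = augmented.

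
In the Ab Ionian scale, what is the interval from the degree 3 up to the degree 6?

The scale runs Ab Bb C Db Eb F G.
So we need the interval from C up to F.
From C to F is 5 semitones, exactly the perfect fourth.

perfect 4th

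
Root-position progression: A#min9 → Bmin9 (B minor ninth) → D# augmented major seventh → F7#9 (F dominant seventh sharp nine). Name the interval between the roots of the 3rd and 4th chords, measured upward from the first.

The roots are D# and F.
3 letter names make it a third; at 2 semitones (a whole step narrower than major) the quality is diminished.

diminished 3rd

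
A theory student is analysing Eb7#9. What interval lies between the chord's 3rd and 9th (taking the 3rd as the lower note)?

The chord tones of Eb dominant seventh sharp nine are Eb–G–Bb–Db–F#.
That puts G below F#.
From G to F# is 11 semitones, exactly the major seventh.

major seventh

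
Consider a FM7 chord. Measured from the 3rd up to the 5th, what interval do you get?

m3

The chord tones of Fmaj7 are F, A, C, E.
So we need the interval from A up to C.
From A to C: 3 semitones over a third = minor.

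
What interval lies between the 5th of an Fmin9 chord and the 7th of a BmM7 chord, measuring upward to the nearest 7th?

augmented sixth

Fmin9 has C as its 5th, and BmM7 has A♯ as its 7th.
From C to A♯: 10 semitones over a sixth = augmented.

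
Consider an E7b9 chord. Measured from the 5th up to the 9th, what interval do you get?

E dominant seventh flat nine: E–G#–B–D–F.
That puts B below F.
B up to F is 6 semitones, a half step narrower than a perfect fifth, so the interval is diminished.

diminished fifth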